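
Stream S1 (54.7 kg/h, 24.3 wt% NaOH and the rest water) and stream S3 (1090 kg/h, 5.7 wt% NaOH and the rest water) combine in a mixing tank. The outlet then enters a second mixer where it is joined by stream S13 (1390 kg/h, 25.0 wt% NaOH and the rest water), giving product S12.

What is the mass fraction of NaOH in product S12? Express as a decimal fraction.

Overall, product flow = 2534.7 kg/h.
NaOH in = 54.7×0.243 + 1090×0.057 + 1390×0.250 = 422.92 kg/h.
NaOH fraction in S12 = 0.167.

0.167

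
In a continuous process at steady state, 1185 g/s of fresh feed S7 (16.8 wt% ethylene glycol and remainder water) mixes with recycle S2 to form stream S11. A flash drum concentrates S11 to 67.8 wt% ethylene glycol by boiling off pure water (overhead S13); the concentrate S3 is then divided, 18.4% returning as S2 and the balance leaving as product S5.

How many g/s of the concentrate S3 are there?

Overall ethylene glycol balance (none leaves overhead): ethylene glycol in fresh feed = ethylene glycol in product, i.e. 1185×0.168 = (1−0.184)·S3·0.678.
S3 = 199.08/(0.678×0.816) = 359.84 g/s.

359.8 g/s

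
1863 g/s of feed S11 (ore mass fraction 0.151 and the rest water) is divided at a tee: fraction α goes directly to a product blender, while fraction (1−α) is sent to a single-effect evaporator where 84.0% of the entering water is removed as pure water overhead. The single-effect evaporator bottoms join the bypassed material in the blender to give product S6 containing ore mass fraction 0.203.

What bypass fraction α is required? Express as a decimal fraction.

0.641

All 1863×0.151 = 281.31 g/s of ore reaches S6, so S6 = 281.31/0.203 = 1385.8 g/s and vapour = 477.22 g/s.
The evaporator receives (1−α)·1863 of feed at 0.849 water and removes 0.840 of that water:
0.840×0.849×(1−α)×1863 = 477.22
(1−α) = 477.22/1328.6 = 0.3592;  α = 0.6408.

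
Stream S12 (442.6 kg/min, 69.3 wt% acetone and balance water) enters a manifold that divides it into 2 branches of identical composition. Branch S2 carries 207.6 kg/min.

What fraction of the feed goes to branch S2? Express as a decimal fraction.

Fraction to S2 = 207.6/442.6 = 0.4690.

0.469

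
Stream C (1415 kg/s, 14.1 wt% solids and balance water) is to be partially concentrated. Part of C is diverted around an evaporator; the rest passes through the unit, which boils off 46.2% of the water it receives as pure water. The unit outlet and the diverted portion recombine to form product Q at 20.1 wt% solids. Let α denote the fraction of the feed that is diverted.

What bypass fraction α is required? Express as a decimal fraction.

0.248

All 1415×0.141 = 199.51 kg/s of solids reaches Q, so Q = 199.51/0.201 = 992.61 kg/s and vapour = 422.39 kg/s.
The evaporator receives (1−α)·1415 of feed at 0.859 water and removes 0.462 of that water:
0.462×0.859×(1−α)×1415 = 422.39
(1−α) = 422.39/561.55 = 0.7522;  α = 0.2478.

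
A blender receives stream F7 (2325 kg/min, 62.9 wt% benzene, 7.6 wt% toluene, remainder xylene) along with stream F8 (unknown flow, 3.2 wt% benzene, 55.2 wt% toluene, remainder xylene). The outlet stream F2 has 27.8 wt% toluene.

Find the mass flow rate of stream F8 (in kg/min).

1714 kg/min

Let F8 be the unknown flow. Total out = 2325 + F8.
toluene balance: 176.7 + 0.552·F8 = 0.278·(2325 + F8)
(0.552 − 0.278)·F8 = 0.278×2325 − 176.7 = 469.65
F8 = 469.65 / 0.274 = 1714.1 kg/min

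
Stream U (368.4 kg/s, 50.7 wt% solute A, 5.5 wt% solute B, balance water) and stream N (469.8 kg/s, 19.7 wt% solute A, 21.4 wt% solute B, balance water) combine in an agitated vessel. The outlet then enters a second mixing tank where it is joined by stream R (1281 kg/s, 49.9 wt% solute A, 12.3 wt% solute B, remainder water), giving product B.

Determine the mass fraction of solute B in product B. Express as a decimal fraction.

Overall, product flow = 2119.2 kg/s.
solute B in = 368.4×0.055 + 469.8×0.214 + 1281×0.123 = 278.36 kg/s.
solute B fraction in B = 0.131.

0.131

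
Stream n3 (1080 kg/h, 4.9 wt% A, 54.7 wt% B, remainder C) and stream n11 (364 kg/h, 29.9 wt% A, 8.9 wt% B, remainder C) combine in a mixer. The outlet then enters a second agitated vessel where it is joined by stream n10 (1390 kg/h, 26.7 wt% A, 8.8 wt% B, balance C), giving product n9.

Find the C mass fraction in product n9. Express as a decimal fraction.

0.549

Overall, product flow = 2834 kg/h.
C in = 1080×0.404 + 364×0.612 + 1390×0.645 = 1555.6 kg/h.
C fraction in n9 = 0.549.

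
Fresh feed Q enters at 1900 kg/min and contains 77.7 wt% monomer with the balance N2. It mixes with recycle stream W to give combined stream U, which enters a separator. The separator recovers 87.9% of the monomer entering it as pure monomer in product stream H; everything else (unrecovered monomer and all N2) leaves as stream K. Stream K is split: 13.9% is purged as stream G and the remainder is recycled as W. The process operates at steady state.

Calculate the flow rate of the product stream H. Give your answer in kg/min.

1449 kg/min

monomer in U: m_A = 1900×0.777 + (1−0.139)·(1−0.879)·m_A, so m_A = 1476.3/0.8958 = 1648 kg/min.
Product H = 0.879×1648 = 1448.6 kg/min.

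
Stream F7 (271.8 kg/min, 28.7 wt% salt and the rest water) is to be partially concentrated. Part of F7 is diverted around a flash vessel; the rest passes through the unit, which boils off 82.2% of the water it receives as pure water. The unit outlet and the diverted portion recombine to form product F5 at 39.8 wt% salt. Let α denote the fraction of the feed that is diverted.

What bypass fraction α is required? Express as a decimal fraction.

All 271.8×0.287 = 78.007 kg/min of salt reaches F5, so F5 = 78.007/0.398 = 196 kg/min and vapour = 75.804 kg/min.
The evaporator receives (1−α)·271.8 of feed at 0.713 water and removes 0.822 of that water:
0.822×0.713×(1−α)×271.8 = 75.804
(1−α) = 75.804/159.3 = 0.4759;  α = 0.5241.

0.524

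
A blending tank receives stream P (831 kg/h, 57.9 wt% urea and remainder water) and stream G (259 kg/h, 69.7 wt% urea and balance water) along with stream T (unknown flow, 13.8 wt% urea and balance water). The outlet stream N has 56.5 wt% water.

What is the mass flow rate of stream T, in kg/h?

631.4 kg/h

Let T be the unknown flow. Total out = 1090 + T.
water balance: 428.33 + 0.862·T = 0.565·(1090 + T)
(0.862 − 0.565)·T = 0.565×1090 − 428.33 = 187.52
T = 187.52 / 0.297 = 631.39 kg/h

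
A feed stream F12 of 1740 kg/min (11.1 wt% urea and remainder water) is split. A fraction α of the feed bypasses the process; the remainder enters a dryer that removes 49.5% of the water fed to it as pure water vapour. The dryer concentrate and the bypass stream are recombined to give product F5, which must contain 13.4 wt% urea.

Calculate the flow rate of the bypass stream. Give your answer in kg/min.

All 1740×0.111 = 193.14 kg/min of urea reaches F5, so F5 = 193.14/0.134 = 1441.3 kg/min and vapour = 298.66 kg/min.
The evaporator receives (1−α)·1740 of feed at 0.889 water and removes 0.495 of that water:
0.495×0.889×(1−α)×1740 = 298.66
(1−α) = 298.66/765.7 = 0.3900;  α = 0.6100.
Bypass flow = 0.6100×1740 = 1061.3 kg/min.

1061 kg/min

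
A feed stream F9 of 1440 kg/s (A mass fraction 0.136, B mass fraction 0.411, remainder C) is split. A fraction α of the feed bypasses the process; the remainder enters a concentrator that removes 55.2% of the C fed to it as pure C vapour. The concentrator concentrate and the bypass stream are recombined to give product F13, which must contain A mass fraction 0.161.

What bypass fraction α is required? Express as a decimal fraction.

All 1440×0.136 = 195.84 kg/s of A reaches F13, so F13 = 195.84/0.161 = 1216.4 kg/s and vapour = 223.6 kg/s.
The evaporator receives (1−α)·1440 of feed at 0.453 C and removes 0.552 of that C:
0.552×0.453×(1−α)×1440 = 223.6
(1−α) = 223.6/360.08 = 0.6210;  α = 0.3790.

0.379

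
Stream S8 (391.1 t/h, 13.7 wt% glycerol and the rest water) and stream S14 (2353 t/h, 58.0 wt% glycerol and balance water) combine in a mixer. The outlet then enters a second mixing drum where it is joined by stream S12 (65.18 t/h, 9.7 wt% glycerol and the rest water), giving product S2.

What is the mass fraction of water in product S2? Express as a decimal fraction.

Overall, product flow = 2809.3 t/h.
water in = 391.1×0.863 + 2353×0.420 + 65.18×0.903 = 1384.6 t/h.
water fraction in S2 = 0.493.

0.493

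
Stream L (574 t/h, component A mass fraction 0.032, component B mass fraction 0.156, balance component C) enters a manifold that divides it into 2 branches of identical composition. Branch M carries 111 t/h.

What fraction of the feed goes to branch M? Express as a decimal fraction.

Fraction to M = 111/574 = 0.1934.

0.193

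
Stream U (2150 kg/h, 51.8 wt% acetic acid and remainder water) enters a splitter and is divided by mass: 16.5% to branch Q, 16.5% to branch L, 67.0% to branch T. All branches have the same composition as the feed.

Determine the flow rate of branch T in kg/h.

1440 kg/h

Branch T flow = 0.670×2150 = 1440.5 kg/h.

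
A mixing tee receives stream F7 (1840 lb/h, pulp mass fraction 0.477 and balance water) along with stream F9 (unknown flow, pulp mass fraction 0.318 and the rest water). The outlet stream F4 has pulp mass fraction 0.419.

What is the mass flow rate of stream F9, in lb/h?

1057 lb/h

Let F9 be the unknown flow. Total out = 1840 + F9.
pulp balance: 877.68 + 0.318·F9 = 0.419·(1840 + F9)
(0.318 − 0.419)·F9 = 0.419×1840 − 877.68 = -106.72
F9 = -106.72 / -0.101 = 1056.6 lb/h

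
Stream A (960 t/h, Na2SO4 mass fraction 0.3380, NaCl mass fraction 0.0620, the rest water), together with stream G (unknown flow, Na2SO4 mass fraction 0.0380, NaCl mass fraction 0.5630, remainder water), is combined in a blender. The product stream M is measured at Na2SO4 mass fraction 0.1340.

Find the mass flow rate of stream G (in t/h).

2040 t/h

Let G be the unknown flow. Total out = 960 + G.
Na2SO4 balance: 324.48 + 0.038·G = 0.134·(960 + G)
(0.038 − 0.134)·G = 0.134×960 − 324.48 = -195.84
G = -195.84 / -0.096 = 2040 t/h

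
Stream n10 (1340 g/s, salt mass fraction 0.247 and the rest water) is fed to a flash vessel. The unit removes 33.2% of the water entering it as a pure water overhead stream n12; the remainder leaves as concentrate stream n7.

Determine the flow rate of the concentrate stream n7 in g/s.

1005 g/s

water entering = 1340×0.753 = 1009 g/s; overhead removed = 0.332×1009 = 334.99 g/s.
Concentrate = 1340 − 334.99 = 1005 g/s.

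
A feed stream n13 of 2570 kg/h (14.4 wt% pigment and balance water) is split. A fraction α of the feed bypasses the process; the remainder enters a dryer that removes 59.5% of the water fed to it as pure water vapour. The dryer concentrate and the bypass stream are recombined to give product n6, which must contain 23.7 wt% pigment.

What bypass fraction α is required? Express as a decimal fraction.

0.230

All 2570×0.144 = 370.08 kg/h of pigment reaches n6, so n6 = 370.08/0.237 = 1561.5 kg/h and vapour = 1008.5 kg/h.
The evaporator receives (1−α)·2570 of feed at 0.856 water and removes 0.595 of that water:
0.595×0.856×(1−α)×2570 = 1008.5
(1−α) = 1008.5/1309 = 0.7704;  α = 0.2296.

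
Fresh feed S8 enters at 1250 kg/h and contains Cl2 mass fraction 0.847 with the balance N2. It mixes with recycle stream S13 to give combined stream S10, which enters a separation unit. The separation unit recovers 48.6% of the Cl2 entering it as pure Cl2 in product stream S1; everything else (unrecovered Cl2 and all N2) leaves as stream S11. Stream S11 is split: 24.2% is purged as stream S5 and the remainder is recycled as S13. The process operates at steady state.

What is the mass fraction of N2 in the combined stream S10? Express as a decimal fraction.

0.313

N2 enters only via S8 and leaves only via the purge: 1250×0.153 = 0.242×(N2 in S11), and the separation unit passes all N2, so N2 in S10 = N2 in S11 = 790.29 kg/h.
Cl2 in S10: m_A = 1250×0.847 + (1−0.242)·(1−0.486)·m_A, so m_A = 1058.8/0.6104 = 1734.6 kg/h.
S10 = 1734.6 + 790.29 = 2524.8 kg/h.
N2 fraction in S10 = 790.29/2524.8 = 0.313.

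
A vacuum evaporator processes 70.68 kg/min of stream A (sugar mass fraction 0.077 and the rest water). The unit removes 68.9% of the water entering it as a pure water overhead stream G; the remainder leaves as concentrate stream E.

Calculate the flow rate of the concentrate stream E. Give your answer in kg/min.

water entering = 70.68×0.923 = 65.238 kg/min; overhead removed = 0.689×65.238 = 44.949 kg/min.
Concentrate = 70.68 − 44.949 = 25.731 kg/min.

25.73 kg/min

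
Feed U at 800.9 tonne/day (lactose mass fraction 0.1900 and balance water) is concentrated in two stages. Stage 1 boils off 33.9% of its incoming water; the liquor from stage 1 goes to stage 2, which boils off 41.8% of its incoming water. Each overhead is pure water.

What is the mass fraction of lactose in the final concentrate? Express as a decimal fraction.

0.3788

water in feed = 800.9×0.810 = 648.73 tonne/day.
After stage 1: water left = (1−0.339)×648.73 = 428.81; stream total = 580.98 tonne/day.
After stage 2: water left = (1−0.418)×428.81 = 249.57; final concentrate = 401.74 tonne/day.
lactose fraction = 152.17/401.74 = 0.3788.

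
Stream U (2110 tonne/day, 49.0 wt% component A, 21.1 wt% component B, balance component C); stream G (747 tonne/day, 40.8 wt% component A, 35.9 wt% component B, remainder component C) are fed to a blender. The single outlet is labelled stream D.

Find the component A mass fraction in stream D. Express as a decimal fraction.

Total flow out = 2110 + 747 = 2857 tonne/day.
component A in = 2110×0.490 + 747×0.408 = 1338.7 tonne/day.
component A mass fraction in D = 1338.7/2857 = 0.469.

0.469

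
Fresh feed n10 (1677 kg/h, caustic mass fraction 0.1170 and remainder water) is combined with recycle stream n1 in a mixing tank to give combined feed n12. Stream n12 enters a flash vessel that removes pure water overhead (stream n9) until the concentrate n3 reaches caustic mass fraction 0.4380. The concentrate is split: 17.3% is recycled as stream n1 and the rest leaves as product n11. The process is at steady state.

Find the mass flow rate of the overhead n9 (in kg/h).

1229 kg/h

Overall caustic balance (none leaves overhead): caustic in fresh feed = caustic in product, i.e. 1677×0.117 = (1−0.173)·n3·0.438.
n3 = 196.21/(0.438×0.827) = 541.68 kg/h.
Recycle n1 = 0.173×541.68 = 93.71 kg/h.
Combined feed n12 = 1677 + 93.71 = 1770.7 kg/h.
Overhead n9 = n12 − n3 = 1770.7 − 541.68 = 1229 kg/h.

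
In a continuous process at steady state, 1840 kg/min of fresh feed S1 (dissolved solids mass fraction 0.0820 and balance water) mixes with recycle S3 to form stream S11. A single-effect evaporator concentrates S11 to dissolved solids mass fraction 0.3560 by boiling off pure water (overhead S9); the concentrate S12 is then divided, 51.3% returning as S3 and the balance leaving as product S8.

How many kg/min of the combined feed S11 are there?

2286 kg/min

Overall dissolved solids balance (none leaves overhead): dissolved solids in fresh feed = dissolved solids in product, i.e. 1840×0.082 = (1−0.513)·S12·0.356.
S12 = 150.88/(0.356×0.487) = 870.27 kg/min.
Recycle S3 = 0.513×870.27 = 446.45 kg/min.
Combined feed S11 = 1840 + 446.45 = 2286.4 kg/min.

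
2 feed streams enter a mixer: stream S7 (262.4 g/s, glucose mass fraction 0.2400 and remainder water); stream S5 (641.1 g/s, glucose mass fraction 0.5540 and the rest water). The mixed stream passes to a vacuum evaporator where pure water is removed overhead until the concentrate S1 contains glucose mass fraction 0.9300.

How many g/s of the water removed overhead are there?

453.9 g/s

glucose entering = 262.4×0.240 + 641.1×0.554 = 418.15 g/s.
All glucose reports to S1, so S1 = 418.15/0.930 = 449.62 g/s.
Total feed = 903.5 g/s; overhead = 903.5 − 449.62 = 453.88 g/s.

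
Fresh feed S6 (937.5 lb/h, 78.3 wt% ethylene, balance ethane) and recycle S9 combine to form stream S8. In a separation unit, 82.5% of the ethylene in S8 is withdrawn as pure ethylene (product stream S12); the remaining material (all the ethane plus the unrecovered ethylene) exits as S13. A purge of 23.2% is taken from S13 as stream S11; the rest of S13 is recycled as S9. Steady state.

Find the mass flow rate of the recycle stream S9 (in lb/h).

787.4 lb/h

ethane enters only via S6 and leaves only via the purge: 937.5×0.217 = 0.232×(ethane in S13), and the separation unit passes all ethane, so ethane in S8 = ethane in S13 = 876.89 lb/h.
ethylene in S8: m_A = 937.5×0.783 + (1−0.232)·(1−0.825)·m_A, so m_A = 734.06/0.8656 = 848.04 lb/h.
S13 = (1−0.825)×848.04 + 876.89 = 1025.3 lb/h.
Recycle S9 = (1−0.232)×1025.3 = 787.42 lb/h.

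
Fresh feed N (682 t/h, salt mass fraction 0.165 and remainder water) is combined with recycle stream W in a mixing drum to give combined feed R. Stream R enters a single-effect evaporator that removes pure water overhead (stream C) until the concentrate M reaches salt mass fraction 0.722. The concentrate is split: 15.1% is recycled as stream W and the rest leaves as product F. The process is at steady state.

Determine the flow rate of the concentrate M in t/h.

Overall salt balance (none leaves overhead): salt in fresh feed = salt in product, i.e. 682×0.165 = (1−0.151)·M·0.722.
M = 112.53/(0.722×0.849) = 183.58 t/h.

183.6 t/h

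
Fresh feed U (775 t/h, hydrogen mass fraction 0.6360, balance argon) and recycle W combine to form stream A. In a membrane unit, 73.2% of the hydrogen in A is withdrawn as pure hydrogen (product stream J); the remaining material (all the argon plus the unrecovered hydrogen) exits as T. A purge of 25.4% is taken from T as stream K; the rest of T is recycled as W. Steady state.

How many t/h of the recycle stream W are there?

951.7 t/h

argon enters only via U and leaves only via the purge: 775×0.364 = 0.254×(argon in T), and the membrane unit passes all argon, so argon in A = argon in T = 1110.6 t/h.
hydrogen in A: m_A = 775×0.636 + (1−0.254)·(1−0.732)·m_A, so m_A = 492.9/0.8001 = 616.07 t/h.
T = (1−0.732)×616.07 + 1110.6 = 1275.7 t/h.
Recycle W = (1−0.254)×1275.7 = 951.7 t/h.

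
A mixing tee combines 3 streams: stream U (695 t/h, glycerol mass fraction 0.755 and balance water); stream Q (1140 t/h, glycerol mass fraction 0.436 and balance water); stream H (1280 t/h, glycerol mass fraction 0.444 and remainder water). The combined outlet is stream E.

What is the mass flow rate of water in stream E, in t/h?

water out = water in = 695×0.245 + 1140×0.564 + 1280×0.556 = 1524.9 t/h.

1525 t/h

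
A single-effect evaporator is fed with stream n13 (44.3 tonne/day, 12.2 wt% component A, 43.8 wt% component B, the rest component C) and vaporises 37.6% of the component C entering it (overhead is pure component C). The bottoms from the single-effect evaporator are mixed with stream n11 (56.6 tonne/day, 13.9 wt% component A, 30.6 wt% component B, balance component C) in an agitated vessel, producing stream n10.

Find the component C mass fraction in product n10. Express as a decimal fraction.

0.466

Vapour removed = 0.376×0.440×44.3 = 7.329 tonne/day; concentrate = 36.971 tonne/day.
component C reaching the mixer = 12.163 (from concentrate) + 56.6×0.555 = 43.576 tonne/day.
Product flow = 36.971 + 56.6 = 93.571 tonne/day; component C fraction = 0.466.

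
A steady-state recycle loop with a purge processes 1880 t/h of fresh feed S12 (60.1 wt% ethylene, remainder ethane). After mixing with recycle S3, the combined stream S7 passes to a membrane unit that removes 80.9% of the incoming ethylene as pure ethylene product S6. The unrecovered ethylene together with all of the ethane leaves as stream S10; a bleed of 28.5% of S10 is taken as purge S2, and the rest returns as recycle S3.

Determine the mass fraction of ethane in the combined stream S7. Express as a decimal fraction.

0.6679

ethane enters only via S12 and leaves only via the purge: 1880×0.399 = 0.285×(ethane in S10), and the membrane unit passes all ethane, so ethane in S7 = ethane in S10 = 2632 t/h.
ethylene in S7: m_A = 1880×0.601 + (1−0.285)·(1−0.809)·m_A, so m_A = 1129.9/0.8634 = 1308.6 t/h.
S7 = 1308.6 + 2632 = 3940.6 t/h.
ethane fraction in S7 = 2632/3940.6 = 0.6679.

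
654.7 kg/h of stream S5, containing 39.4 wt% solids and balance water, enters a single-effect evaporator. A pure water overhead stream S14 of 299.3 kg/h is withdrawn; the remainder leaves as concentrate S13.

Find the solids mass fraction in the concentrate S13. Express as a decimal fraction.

0.726

solids is not removed: 654.7×0.394 = 257.95 kg/h of solids enters S13.
Concentrate = 654.7 − 299.3 = 355.4 kg/h.
Mass fraction = 257.95/355.4 = 0.726.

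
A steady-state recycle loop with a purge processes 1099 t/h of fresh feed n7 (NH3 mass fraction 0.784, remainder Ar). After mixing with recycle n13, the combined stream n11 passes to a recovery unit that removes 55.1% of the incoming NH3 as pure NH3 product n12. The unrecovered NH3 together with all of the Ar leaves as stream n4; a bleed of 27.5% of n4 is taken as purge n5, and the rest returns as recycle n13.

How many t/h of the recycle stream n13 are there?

Ar enters only via n7 and leaves only via the purge: 1099×0.216 = 0.275×(Ar in n4), and the recovery unit passes all Ar, so Ar in n11 = Ar in n4 = 863.21 t/h.
NH3 in n11: m_A = 1099×0.784 + (1−0.275)·(1−0.551)·m_A, so m_A = 861.62/0.6745 = 1277.5 t/h.
n4 = (1−0.551)×1277.5 + 863.21 = 1436.8 t/h.
Recycle n13 = (1−0.275)×1436.8 = 1041.7 t/h.

1042 t/h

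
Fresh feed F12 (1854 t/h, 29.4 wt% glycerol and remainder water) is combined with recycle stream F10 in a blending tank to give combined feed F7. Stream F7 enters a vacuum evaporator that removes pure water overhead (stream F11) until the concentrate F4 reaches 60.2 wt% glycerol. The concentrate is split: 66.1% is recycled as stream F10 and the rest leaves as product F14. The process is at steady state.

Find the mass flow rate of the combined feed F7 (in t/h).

Overall glycerol balance (none leaves overhead): glycerol in fresh feed = glycerol in product, i.e. 1854×0.294 = (1−0.661)·F4·0.602.
F4 = 545.08/(0.602×0.339) = 2670.9 t/h.
Recycle F10 = 0.661×2670.9 = 1765.5 t/h.
Combined feed F7 = 1854 + 1765.5 = 3619.5 t/h.

3619 t/h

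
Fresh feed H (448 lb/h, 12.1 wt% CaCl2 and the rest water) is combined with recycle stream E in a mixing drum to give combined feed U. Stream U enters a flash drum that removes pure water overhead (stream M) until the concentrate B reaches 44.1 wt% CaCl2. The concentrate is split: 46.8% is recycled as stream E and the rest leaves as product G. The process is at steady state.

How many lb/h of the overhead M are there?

325.1 lb/h

Overall CaCl2 balance (none leaves overhead): CaCl2 in fresh feed = CaCl2 in product, i.e. 448×0.121 = (1−0.468)·B·0.441.
B = 54.208/(0.441×0.532) = 231.05 lb/h.
Recycle E = 0.468×231.05 = 108.13 lb/h.
Combined feed U = 448 + 108.13 = 556.13 lb/h.
Overhead M = U − B = 556.13 − 231.05 = 325.08 lb/h.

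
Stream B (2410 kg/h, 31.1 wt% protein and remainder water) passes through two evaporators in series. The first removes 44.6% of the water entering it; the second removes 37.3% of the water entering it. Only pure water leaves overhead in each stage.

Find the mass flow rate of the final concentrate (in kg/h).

1326 kg/h

water in feed = 2410×0.689 = 1660.5 kg/h.
After stage 1: water left = (1−0.446)×1660.5 = 919.91; stream total = 1669.4 kg/h.
After stage 2: water left = (1−0.373)×919.91 = 576.78; final concentrate = 1326.3 kg/h.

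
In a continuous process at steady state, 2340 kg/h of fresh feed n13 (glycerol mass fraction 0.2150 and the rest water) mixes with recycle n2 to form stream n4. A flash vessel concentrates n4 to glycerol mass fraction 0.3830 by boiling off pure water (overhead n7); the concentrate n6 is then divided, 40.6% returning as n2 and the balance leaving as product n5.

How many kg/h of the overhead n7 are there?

Overall glycerol balance (none leaves overhead): glycerol in fresh feed = glycerol in product, i.e. 2340×0.215 = (1−0.406)·n6·0.383.
n6 = 503.1/(0.383×0.594) = 2211.4 kg/h.
Recycle n2 = 0.406×2211.4 = 897.83 kg/h.
Combined feed n4 = 2340 + 897.83 = 3237.8 kg/h.
Overhead n7 = n4 − n6 = 3237.8 − 2211.4 = 1026.4 kg/h.

1026 kg/h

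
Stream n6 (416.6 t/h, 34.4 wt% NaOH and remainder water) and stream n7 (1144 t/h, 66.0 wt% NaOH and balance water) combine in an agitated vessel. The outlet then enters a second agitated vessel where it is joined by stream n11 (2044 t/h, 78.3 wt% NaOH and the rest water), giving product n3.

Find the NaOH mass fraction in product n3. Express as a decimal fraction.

Overall, product flow = 3604.6 t/h.
NaOH in = 416.6×0.344 + 1144×0.660 + 2044×0.783 = 2498.8 t/h.
NaOH fraction in n3 = 0.693.

0.693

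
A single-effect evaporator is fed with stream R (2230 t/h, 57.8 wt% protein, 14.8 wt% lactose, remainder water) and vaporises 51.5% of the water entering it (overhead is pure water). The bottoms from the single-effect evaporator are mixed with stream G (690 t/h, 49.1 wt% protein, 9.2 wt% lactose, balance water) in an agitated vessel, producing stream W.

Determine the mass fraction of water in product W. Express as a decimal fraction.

Vapour removed = 0.515×0.274×2230 = 314.68 t/h; concentrate = 1915.3 t/h.
water reaching the mixer = 296.34 (from concentrate) + 690×0.417 = 584.07 t/h.
Product flow = 1915.3 + 690 = 2605.3 t/h; water fraction = 0.2242.

0.2242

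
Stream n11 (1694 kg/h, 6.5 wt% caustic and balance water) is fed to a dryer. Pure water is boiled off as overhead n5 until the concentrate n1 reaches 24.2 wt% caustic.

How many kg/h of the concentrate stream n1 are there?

caustic is conserved: 1694×0.065 = 110.11 kg/h all reports to the concentrate.
Concentrate = 110.11/(target fraction) = 455 kg/h.

455 kg/h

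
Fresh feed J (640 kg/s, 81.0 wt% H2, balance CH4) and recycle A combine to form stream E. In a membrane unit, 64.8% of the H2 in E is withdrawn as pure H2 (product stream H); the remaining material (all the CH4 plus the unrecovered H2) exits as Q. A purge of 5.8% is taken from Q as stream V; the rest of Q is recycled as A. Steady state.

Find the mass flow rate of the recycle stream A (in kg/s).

2232 kg/s

CH4 enters only via J and leaves only via the purge: 640×0.190 = 0.058×(CH4 in Q), and the membrane unit passes all CH4, so CH4 in E = CH4 in Q = 2096.6 kg/s.
H2 in E: m_A = 640×0.810 + (1−0.058)·(1−0.648)·m_A, so m_A = 518.4/0.6684 = 775.56 kg/s.
Q = (1−0.648)×775.56 + 2096.6 = 2369.6 kg/s.
Recycle A = (1−0.058)×2369.6 = 2232.1 kg/s.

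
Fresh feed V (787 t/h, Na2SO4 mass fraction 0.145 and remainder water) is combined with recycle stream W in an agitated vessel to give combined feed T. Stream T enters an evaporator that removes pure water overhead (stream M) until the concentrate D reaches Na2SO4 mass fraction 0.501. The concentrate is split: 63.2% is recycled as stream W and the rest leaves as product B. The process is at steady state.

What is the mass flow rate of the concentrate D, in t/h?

Overall Na2SO4 balance (none leaves overhead): Na2SO4 in fresh feed = Na2SO4 in product, i.e. 787×0.145 = (1−0.632)·D·0.501.
D = 114.11/(0.501×0.368) = 618.95 t/h.

619 t/h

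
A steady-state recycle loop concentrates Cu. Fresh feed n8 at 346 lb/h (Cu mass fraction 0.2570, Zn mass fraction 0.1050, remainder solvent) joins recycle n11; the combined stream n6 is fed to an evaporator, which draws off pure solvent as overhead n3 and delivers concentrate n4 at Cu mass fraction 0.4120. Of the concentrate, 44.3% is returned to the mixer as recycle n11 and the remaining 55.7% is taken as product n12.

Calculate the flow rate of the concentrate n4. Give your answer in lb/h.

Overall Cu balance (none leaves overhead): Cu in fresh feed = Cu in product, i.e. 346×0.257 = (1−0.443)·n4·0.412.
n4 = 88.922/(0.412×0.557) = 387.49 lb/h.

387.5 lb/h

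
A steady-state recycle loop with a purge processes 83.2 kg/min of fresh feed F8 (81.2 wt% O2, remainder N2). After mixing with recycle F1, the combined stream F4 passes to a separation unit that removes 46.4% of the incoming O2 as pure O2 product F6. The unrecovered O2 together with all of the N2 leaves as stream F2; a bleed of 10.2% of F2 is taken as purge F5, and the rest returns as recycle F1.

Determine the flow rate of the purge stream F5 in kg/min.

22.76 kg/min

N2 enters only via F8 and leaves only via the purge: 83.2×0.188 = 0.102×(N2 in F2), and the separation unit passes all N2, so N2 in F4 = N2 in F2 = 153.35 kg/min.
O2 in F4: m_A = 83.2×0.812 + (1−0.102)·(1−0.464)·m_A, so m_A = 67.558/0.5187 = 130.25 kg/min.
F2 = (1−0.464)×130.25 + 153.35 = 223.16 kg/min.
Purge F5 = 0.102×223.16 = 22.763 kg/min.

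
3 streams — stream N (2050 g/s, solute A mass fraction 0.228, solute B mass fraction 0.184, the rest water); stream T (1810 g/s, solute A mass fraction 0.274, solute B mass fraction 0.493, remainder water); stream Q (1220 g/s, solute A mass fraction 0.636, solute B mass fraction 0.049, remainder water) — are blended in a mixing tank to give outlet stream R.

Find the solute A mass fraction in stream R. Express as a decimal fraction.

0.342

Total flow out = 2050 + 1810 + 1220 = 5080 g/s.
solute A in = 2050×0.228 + 1810×0.274 + 1220×0.636 = 1739.3 g/s.
solute A mass fraction in R = 1739.3/5080 = 0.342.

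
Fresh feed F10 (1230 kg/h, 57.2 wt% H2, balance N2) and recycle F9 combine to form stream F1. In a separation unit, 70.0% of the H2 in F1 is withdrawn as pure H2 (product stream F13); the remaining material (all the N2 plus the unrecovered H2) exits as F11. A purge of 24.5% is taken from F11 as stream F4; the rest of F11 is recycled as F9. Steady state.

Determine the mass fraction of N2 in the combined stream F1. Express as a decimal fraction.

0.703

N2 enters only via F10 and leaves only via the purge: 1230×0.428 = 0.245×(N2 in F11), and the separation unit passes all N2, so N2 in F1 = N2 in F11 = 2148.7 kg/h.
H2 in F1: m_A = 1230×0.572 + (1−0.245)·(1−0.700)·m_A, so m_A = 703.56/0.7735 = 909.58 kg/h.
F1 = 909.58 + 2148.7 = 3058.3 kg/h.
N2 fraction in F1 = 2148.7/3058.3 = 0.703.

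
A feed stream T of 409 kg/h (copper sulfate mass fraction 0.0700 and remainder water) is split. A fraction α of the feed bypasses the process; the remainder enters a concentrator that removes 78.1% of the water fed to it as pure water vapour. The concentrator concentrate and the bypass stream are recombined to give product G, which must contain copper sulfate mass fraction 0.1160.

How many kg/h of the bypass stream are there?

185.7 kg/h

All 409×0.070 = 28.63 kg/h of copper sulfate reaches G, so G = 28.63/0.116 = 246.81 kg/h and vapour = 162.19 kg/h.
The evaporator receives (1−α)·409 of feed at 0.930 water and removes 0.781 of that water:
0.781×0.930×(1−α)×409 = 162.19
(1−α) = 162.19/297.07 = 0.5460;  α = 0.4540.
Bypass flow = 0.4540×409 = 185.7 kg/h.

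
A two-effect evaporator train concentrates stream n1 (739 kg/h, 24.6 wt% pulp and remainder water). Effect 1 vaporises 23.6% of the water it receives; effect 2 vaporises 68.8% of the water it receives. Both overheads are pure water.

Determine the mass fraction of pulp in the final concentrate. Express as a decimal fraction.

0.5778

water in feed = 739×0.754 = 557.21 kg/h.
After stage 1: water left = (1−0.236)×557.21 = 425.71; stream total = 607.5 kg/h.
After stage 2: water left = (1−0.688)×425.71 = 132.82; final concentrate = 314.61 kg/h.
pulp fraction = 181.79/314.61 = 0.5778.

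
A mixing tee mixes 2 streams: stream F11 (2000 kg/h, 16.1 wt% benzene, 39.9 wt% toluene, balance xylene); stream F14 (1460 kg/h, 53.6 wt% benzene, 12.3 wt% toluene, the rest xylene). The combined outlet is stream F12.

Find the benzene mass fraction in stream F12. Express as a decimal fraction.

0.3192

Total flow out = 2000 + 1460 = 3460 kg/h.
benzene in = 2000×0.161 + 1460×0.536 = 1104.6 kg/h.
benzene mass fraction in F12 = 1104.6/3460 = 0.3192.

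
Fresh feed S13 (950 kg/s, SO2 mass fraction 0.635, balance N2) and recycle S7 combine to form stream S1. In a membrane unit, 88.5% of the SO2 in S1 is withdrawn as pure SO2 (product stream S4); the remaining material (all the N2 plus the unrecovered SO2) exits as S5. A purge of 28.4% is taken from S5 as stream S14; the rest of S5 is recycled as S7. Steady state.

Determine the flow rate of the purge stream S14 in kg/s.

N2 enters only via S13 and leaves only via the purge: 950×0.365 = 0.284×(N2 in S5), and the membrane unit passes all N2, so N2 in S1 = N2 in S5 = 1221 kg/s.
SO2 in S1: m_A = 950×0.635 + (1−0.284)·(1−0.885)·m_A, so m_A = 603.25/0.9177 = 657.38 kg/s.
S5 = (1−0.885)×657.38 + 1221 = 1296.5 kg/s.
Purge S14 = 0.284×1296.5 = 368.22 kg/s.

368.2 kg/s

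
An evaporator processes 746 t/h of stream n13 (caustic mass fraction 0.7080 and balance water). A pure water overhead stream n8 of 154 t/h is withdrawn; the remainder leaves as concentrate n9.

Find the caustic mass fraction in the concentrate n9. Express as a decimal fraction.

0.8922

caustic is not removed: 746×0.708 = 528.17 t/h of caustic enters n9.
Concentrate = 746 − 154 = 592 t/h.
Mass fraction = 528.17/592 = 0.8922.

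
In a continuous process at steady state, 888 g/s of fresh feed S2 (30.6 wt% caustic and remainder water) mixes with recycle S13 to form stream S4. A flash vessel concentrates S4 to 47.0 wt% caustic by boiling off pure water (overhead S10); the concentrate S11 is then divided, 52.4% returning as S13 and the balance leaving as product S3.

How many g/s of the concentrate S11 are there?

Overall caustic balance (none leaves overhead): caustic in fresh feed = caustic in product, i.e. 888×0.306 = (1−0.524)·S11·0.470.
S11 = 271.73/(0.470×0.476) = 1214.6 g/s.

1215 g/s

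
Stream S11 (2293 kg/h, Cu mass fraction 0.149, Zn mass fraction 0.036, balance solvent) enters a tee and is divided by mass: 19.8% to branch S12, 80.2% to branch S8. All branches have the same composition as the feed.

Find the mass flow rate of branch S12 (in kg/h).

454 kg/h

Branch S12 flow = 0.198×2293 = 454.01 kg/h.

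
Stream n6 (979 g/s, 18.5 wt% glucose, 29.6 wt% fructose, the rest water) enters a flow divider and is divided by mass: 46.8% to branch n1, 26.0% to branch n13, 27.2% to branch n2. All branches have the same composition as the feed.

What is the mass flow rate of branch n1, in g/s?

458.2 g/s

Branch n1 flow = 0.468×979 = 458.17 g/s.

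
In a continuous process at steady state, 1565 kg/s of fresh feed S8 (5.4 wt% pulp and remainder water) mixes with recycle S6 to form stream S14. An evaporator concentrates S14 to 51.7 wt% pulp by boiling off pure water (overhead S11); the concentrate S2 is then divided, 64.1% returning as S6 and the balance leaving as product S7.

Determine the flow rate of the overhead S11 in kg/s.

Overall pulp balance (none leaves overhead): pulp in fresh feed = pulp in product, i.e. 1565×0.054 = (1−0.641)·S2·0.517.
S2 = 84.51/(0.517×0.359) = 455.33 kg/s.
Recycle S6 = 0.641×455.33 = 291.86 kg/s.
Combined feed S14 = 1565 + 291.86 = 1856.9 kg/s.
Overhead S11 = S14 − S2 = 1856.9 − 455.33 = 1401.5 kg/s.

1402 kg/s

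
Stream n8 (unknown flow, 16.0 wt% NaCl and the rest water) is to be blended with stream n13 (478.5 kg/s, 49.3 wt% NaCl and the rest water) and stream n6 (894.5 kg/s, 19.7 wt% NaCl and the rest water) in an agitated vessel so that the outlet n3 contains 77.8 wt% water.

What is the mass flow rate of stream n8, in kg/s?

Let n8 be the unknown flow. Total out = 1373 + n8.
water balance: 960.88 + 0.840·n8 = 0.778·(1373 + n8)
(0.840 − 0.778)·n8 = 0.778×1373 − 960.88 = 107.31
n8 = 107.31 / 0.062 = 1730.8 kg/s

1731 kg/s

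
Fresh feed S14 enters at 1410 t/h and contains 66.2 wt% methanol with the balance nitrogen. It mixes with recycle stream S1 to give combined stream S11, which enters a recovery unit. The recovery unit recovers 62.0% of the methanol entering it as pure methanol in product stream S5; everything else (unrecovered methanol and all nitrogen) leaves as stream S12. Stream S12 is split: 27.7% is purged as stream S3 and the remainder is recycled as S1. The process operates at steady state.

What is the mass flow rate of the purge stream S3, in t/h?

612.1 t/h

nitrogen enters only via S14 and leaves only via the purge: 1410×0.338 = 0.277×(nitrogen in S12), and the recovery unit passes all nitrogen, so nitrogen in S11 = nitrogen in S12 = 1720.5 t/h.
methanol in S11: m_A = 1410×0.662 + (1−0.277)·(1−0.620)·m_A, so m_A = 933.42/0.7253 = 1287 t/h.
S12 = (1−0.620)×1287 + 1720.5 = 2209.6 t/h.
Purge S3 = 0.277×2209.6 = 612.05 t/h.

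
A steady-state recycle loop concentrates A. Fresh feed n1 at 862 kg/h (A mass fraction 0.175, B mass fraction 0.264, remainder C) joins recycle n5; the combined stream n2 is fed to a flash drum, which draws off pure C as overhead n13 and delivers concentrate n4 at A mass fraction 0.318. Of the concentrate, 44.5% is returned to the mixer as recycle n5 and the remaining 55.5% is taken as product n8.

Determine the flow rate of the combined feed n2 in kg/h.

1242 kg/h

Overall A balance (none leaves overhead): A in fresh feed = A in product, i.e. 862×0.175 = (1−0.445)·n4·0.318.
n4 = 150.85/(0.318×0.555) = 854.72 kg/h.
Recycle n5 = 0.445×854.72 = 380.35 kg/h.
Combined feed n2 = 862 + 380.35 = 1242.4 kg/h.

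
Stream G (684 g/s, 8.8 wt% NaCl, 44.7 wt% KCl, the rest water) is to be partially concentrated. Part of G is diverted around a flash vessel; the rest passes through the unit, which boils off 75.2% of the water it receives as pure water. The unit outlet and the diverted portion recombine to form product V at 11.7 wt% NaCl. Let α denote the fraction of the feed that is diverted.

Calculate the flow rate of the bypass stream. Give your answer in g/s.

All 684×0.088 = 60.192 g/s of NaCl reaches V, so V = 60.192/0.117 = 514.46 g/s and vapour = 169.54 g/s.
The evaporator receives (1−α)·684 of feed at 0.465 water and removes 0.752 of that water:
0.752×0.465×(1−α)×684 = 169.54
(1−α) = 169.54/239.18 = 0.7088;  α = 0.2912.
Bypass flow = 0.2912×684 = 199.16 g/s.

199.2 g/s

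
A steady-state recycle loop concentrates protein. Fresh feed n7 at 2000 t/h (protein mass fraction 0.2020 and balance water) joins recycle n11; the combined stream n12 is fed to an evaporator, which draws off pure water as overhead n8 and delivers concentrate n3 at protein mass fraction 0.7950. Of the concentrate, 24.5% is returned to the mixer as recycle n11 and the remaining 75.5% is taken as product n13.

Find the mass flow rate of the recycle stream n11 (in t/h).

164.9 t/h

Overall protein balance (none leaves overhead): protein in fresh feed = protein in product, i.e. 2000×0.202 = (1−0.245)·n3·0.795.
n3 = 404/(0.795×0.755) = 673.08 t/h.
Recycle n11 = 0.245×673.08 = 164.9 t/h.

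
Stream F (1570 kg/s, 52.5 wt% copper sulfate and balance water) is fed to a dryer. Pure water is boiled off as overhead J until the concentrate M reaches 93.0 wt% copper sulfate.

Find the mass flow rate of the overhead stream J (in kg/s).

683.7 kg/s

copper sulfate is conserved: 1570×0.525 = 824.25 kg/s all reports to the concentrate.
Concentrate = 824.25/(target fraction) = 886.29 kg/s.
Overhead = 1570 − 886.29 = 683.71 kg/s.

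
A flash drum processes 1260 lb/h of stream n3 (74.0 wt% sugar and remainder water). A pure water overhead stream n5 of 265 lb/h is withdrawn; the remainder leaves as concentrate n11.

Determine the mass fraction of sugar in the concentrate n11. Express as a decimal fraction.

0.937

sugar is not removed: 1260×0.740 = 932.4 lb/h of sugar enters n11.
Concentrate = 1260 − 265 = 995 lb/h.
Mass fraction = 932.4/995 = 0.937.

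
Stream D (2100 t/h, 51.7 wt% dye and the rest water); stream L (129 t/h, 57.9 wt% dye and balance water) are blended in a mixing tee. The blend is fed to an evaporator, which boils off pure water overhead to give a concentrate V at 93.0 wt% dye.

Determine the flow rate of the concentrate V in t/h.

1248 t/h

dye entering = 2100×0.517 + 129×0.579 = 1160.4 t/h.
All dye reports to V, so V = 1160.4/0.930 = 1247.7 t/h.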